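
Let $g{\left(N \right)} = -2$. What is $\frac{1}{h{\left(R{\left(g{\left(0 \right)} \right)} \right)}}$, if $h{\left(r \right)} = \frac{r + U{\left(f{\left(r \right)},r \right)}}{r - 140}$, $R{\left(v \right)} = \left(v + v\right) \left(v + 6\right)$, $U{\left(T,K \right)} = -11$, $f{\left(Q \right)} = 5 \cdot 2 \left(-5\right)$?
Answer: $\frac{52}{9} \approx 5.7778$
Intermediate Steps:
$f{\left(Q \right)} = -50$ ($f{\left(Q \right)} = 10 \left(-5\right) = -50$)
$R{\left(v \right)} = 2 v \left(6 + v\right)$
$h{\left(r \right)} = \frac{-11 + r}{-140 + r}$ ($h{\left(r \right)} = \frac{r - 11}{r - 140} = \frac{-11 + r}{-140 + r}$)
$\frac{1}{h{\left(R{\left(g{\left(0 \right)} \right)} \right)}} = \frac{1}{\frac{1}{-140 + 2 \left(-2\right) \left(6 - 2\right)} \left(-11 + 2 \left(-2\right) \left(6 - 2\right)\right)} = \frac{1}{\frac{1}{-140 + 2 \left(-2\right) 4} \left(-11 + 2 \left(-2\right) 4\right)} = \frac{1}{\frac{1}{-140 - 16} \left(-11 - 16\right)} = \frac{1}{\frac{1}{-156} \left(-27\right)} = \frac{1}{\left(- \frac{1}{156}\right) \left(-27\right)} = \frac{1}{\frac{9}{52}} = \frac{52}{9}$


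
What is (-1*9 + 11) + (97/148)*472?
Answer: 11520/37 ≈ 311.35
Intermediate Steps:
(-1*9 + 11) + (97/148)*472 = (-9 + 11) + (97*(1/148))*472 = 2 + (97/148)*472 = 2 + 11446/37 = 11520/37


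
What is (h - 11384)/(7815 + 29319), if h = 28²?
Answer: -5300/18567 ≈ -0.28545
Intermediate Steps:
h = 784
(h - 11384)/(7815 + 29319) = (784 - 11384)/(7815 + 29319) = -10600/37134 = -10600*1/37134 = -5300/18567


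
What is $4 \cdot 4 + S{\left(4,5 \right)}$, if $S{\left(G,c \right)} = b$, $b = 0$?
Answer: $16$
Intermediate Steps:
$S{\left(G,c \right)} = 0$
$4 \cdot 4 + S{\left(4,5 \right)} = 4 \cdot 4 + 0 = 16 + 0 = 16$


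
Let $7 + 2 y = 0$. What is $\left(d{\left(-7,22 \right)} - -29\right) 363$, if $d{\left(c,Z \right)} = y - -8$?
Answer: $\frac{24321}{2} \approx 12161.0$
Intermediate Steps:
$y = - \frac{7}{2}$ ($y = - \frac{7}{2} + \frac{1}{2} \cdot 0 = - \frac{7}{2} + 0 = - \frac{7}{2} \approx -3.5$)
$d{\left(c,Z \right)} = \frac{9}{2}$ ($d{\left(c,Z \right)} = - \frac{7}{2} - -8 = - \frac{7}{2} + 8 = \frac{9}{2}$)
$\left(d{\left(-7,22 \right)} - -29\right) 363 = \left(\frac{9}{2} - -29\right) 363 = \left(\frac{9}{2} + \left(-11 + 40\right)\right) 363 = \left(\frac{9}{2} + 29\right) 363 = \frac{67}{2} \cdot 363 = \frac{24321}{2}$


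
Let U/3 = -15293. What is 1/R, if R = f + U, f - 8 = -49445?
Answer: -1/95316 ≈ -1.0491e-5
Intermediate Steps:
f = -49437 (f = 8 - 49445 = -49437)
U = -45879 (U = 3*(-15293) = -45879)
R = -95316 (R = -49437 - 45879 = -95316)
1/R = 1/(-95316) = -1/95316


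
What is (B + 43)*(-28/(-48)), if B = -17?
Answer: 91/6 ≈ 15.167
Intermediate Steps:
(B + 43)*(-28/(-48)) = (-17 + 43)*(-28/(-48)) = 26*(-28*(-1/48)) = 26*(7/12) = 91/6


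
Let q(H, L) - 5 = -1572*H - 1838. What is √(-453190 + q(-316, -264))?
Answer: √41729 ≈ 204.28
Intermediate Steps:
q(H, L) = -1833 - 1572*H (q(H, L) = 5 + (-1572*H - 1838) = 5 + (-1838 - 1572*H) = -1833 - 1572*H)
√(-453190 + q(-316, -264)) = √(-453190 + (-1833 - 1572*(-316))) = √(-453190 + (-1833 + 496752)) = √(-453190 + 494919) = √41729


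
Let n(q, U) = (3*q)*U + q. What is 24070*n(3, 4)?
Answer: 938730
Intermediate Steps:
n(q, U) = q + 3*U*q (n(q, U) = 3*U*q + q = q + 3*U*q)
24070*n(3, 4) = 24070*(3*(1 + 3*4)) = 24070*(3*(1 + 12)) = 24070*(3*13) = 24070*39 = 938730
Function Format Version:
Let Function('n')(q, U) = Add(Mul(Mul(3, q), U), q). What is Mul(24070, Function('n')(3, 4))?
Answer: 938730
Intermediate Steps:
Function('n')(q, U) = Add(q, Mul(3, U, q)) (Function('n')(q, U) = Add(Mul(3, U, q), q) = Add(q, Mul(3, U, q)))
Mul(24070, Function('n')(3, 4)) = Mul(24070, Mul(3, Add(1, Mul(3, 4)))) = Mul(24070, Mul(3, Add(1, 12))) = Mul(24070, Mul(3, 13)) = Mul(24070, 39) = 938730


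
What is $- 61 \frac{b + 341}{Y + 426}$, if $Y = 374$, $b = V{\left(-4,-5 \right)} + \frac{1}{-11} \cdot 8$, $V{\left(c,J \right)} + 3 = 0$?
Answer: $- \frac{22631}{880} \approx -25.717$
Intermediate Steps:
$V{\left(c,J \right)} = -3$ ($V{\left(c,J \right)} = -3 + 0 = -3$)
$b = - \frac{41}{11}$ ($b = -3 + \frac{1}{-11} \cdot 8 = -3 - \frac{8}{11} = - \frac{41}{11} \approx -3.7273$)
$- 61 \frac{b + 341}{Y + 426} = - 61 \frac{- \frac{41}{11} + 341}{374 + 426} = - 61 \frac{3710}{11 \cdot 800} = - 61 \cdot \frac{3710}{11} \cdot \frac{1}{800} = \left(-61\right) \frac{371}{880} = - \frac{22631}{880}$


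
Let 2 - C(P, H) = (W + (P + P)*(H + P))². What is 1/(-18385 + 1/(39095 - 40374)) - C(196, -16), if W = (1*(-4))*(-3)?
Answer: 117111366326934433/23514416 ≈ 4.9804e+9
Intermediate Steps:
W = 12 (W = -4*(-3) = 12)
C(P, H) = 2 - (12 + 2*P*(H + P))² (C(P, H) = 2 - (12 + (P + P)*(H + P))² = 2 - (12 + (2*P)*(H + P))² = 2 - (12 + 2*P*(H + P))²)
1/(-18385 + 1/(39095 - 40374)) - C(196, -16) = 1/(-18385 + 1/(39095 - 40374)) - (2 - 4*(6 + 196² - 16*196)²) = 1/(-18385 + 1/(-1279)) - (2 - 4*(6 + 38416 - 3136)²) = 1/(-18385 - 1/1279) - (2 - 4*35286²) = 1/(-23514416/1279) - (2 - 4*1245101796) = -1279/23514416 - (2 - 4980407184) = -1279/23514416 - 1*(-4980407182) = -1279/23514416 + 4980407182 = 117111366326934433/23514416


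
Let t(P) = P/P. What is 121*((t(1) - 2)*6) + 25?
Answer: -701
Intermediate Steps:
t(P) = 1
121*((t(1) - 2)*6) + 25 = 121*((1 - 2)*6) + 25 = 121*(-1*6) + 25 = 121*(-6) + 25 = -726 + 25 = -701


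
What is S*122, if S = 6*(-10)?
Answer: -7320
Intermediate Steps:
S = -60
S*122 = -60*122 = -7320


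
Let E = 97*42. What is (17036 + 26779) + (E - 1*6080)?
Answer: 41809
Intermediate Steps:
E = 4074
(17036 + 26779) + (E - 1*6080) = (17036 + 26779) + (4074 - 1*6080) = 43815 + (4074 - 6080) = 43815 - 2006 = 41809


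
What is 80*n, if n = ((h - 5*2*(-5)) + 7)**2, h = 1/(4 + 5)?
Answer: 21135680/81 ≈ 2.6093e+5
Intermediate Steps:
h = 1/9 ≈ 0.11111
n = 264196/81 (n = ((1/9 - 5*2*(-5)) + 7)**2 = ((1/9 - 10*(-5)) + 7)**2 = ((1/9 + 50) + 7)**2 = (451/9 + 7)**2 = (514/9)**2 = 264196/81 ≈ 3261.7)
80*n = 80*(264196/81) = 21135680/81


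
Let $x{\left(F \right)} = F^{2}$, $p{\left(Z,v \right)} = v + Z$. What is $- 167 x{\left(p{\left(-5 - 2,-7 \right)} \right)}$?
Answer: $-32732$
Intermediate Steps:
$p{\left(Z,v \right)} = Z + v$
$- 167 x{\left(p{\left(-5 - 2,-7 \right)} \right)} = - 167 \left(\left(-5 - 2\right) - 7\right)^{2} = - 167 \left(-7 - 7\right)^{2} = - 167 \left(-14\right)^{2} = \left(-167\right) 196 = -32732$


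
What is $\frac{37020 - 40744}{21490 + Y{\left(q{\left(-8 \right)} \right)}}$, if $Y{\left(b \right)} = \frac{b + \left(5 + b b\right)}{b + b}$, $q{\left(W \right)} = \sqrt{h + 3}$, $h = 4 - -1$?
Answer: $- \frac{52264896}{301610831} + \frac{3952 \sqrt{2}}{301610831} \approx -0.17327$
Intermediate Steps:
$h = 5$ ($h = 4 + 1 = 5$)
$q{\left(W \right)} = 2 \sqrt{2}$ ($q{\left(W \right)} = \sqrt{5 + 3} = \sqrt{8} = 2 \sqrt{2}$)
$Y{\left(b \right)} = \frac{5 + b + b^{2}}{2 b}$ ($Y{\left(b \right)} = \frac{b + \left(5 + b^{2}\right)}{2 b} = \left(5 + b + b^{2}\right) \frac{1}{2 b} = \frac{5 + b + b^{2}}{2 b}$)
$\frac{37020 - 40744}{21490 + Y{\left(q{\left(-8 \right)} \right)}} = \frac{37020 - 40744}{21490 + \frac{5 + 2 \sqrt{2} \left(1 + 2 \sqrt{2}\right)}{2 \cdot 2 \sqrt{2}}} = - \frac{3724}{21490 + \frac{\frac{\sqrt{2}}{4} \left(5 + 2 \sqrt{2} \left(1 + 2 \sqrt{2}\right)\right)}{2}} = - \frac{3724}{21490 + \frac{\sqrt{2} \left(5 + 2 \sqrt{2} \left(1 + 2 \sqrt{2}\right)\right)}{8}}$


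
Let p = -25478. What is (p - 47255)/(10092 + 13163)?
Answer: -72733/23255 ≈ -3.1276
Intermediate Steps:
(p - 47255)/(10092 + 13163) = (-25478 - 47255)/(10092 + 13163) = -72733/23255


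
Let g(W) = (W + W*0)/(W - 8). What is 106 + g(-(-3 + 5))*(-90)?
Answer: 88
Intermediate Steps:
g(W) = W/(-8 + W) (g(W) = (W + 0)/(-8 + W) = W/(-8 + W))
106 + g(-(-3 + 5))*(-90) = 106 + ((-(-3 + 5))/(-8 - (-3 + 5)))*(-90) = 106 + ((-1*2)/(-8 - 1*2))*(-90) = 106 - 2/(-8 - 2)*(-90) = 106 - 2/(-10)*(-90) = 106 - 2*(-1/10)*(-90) = 106 + (1/5)*(-90) = 106 - 18 = 88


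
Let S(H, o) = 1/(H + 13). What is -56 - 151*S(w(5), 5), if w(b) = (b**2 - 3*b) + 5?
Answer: -1719/28 ≈ -61.393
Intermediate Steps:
w(b) = 5 + b**2 - 3*b
S(H, o) = 1/(13 + H)
-56 - 151*S(w(5), 5) = -56 - 151/(13 + (5 + 5**2 - 3*5)) = -56 - 151/(13 + (5 + 25 - 15)) = -56 - 151/(13 + 15) = -56 - 151/28 = -1719/28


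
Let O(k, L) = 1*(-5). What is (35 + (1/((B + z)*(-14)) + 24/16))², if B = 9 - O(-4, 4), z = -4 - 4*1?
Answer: 9394225/7056 ≈ 1331.4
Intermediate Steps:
z = -8 (z = -4 - 4 = -8)
O(k, L) = -5
B = 14 (B = 9 - 1*(-5) = 9 + 5 = 14)
(35 + (1/((B + z)*(-14)) + 24/16))² = (35 + (1/((14 - 8)*(-14)) + 24/16))² = (35 + (-1/14/6 + 24*(1/16)))² = (35 + ((⅙)*(-1/14) + 3/2))² = (35 + (-1/84 + 3/2))² = (35 + 125/84)² = (3065/84)² = 9394225/7056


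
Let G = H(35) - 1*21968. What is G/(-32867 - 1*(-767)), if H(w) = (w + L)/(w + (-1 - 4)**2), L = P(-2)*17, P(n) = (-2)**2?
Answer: 1317977/1926000 ≈ 0.68431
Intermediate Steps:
P(n) = 4
L = 68 (L = 4*17 = 68)
H(w) = (68 + w)/(25 + w) (H(w) = (w + 68)/(w + (-1 - 4)**2) = (68 + w)/(w + (-5)**2) = (68 + w)/(w + 25) = (68 + w)/(25 + w))
G = -1317977/60 (G = (68 + 35)/(25 + 35) - 1*21968 = 103/60 - 21968 = -1317977/60 ≈ -21966.)
G/(-32867 - 1*(-767)) = -1317977/(60*(-32867 - 1*(-767))) = -1317977/(60*(-32867 + 767)) = -1317977/60/(-32100) = -1317977/60*(-1/32100) = 1317977/1926000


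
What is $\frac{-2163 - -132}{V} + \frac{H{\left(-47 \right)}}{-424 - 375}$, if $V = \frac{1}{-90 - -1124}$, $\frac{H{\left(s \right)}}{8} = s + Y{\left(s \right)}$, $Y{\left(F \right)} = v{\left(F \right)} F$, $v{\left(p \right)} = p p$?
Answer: $-2099014$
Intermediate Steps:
$v{\left(p \right)} = p^{2}$
$Y{\left(F \right)} = F^{3}$ ($Y{\left(F \right)} = F^{2} F = F^{3}$)
$H{\left(s \right)} = 8 s + 8 s^{3}$ ($H{\left(s \right)} = 8 \left(s + s^{3}\right) = 8 s + 8 s^{3}$)
$V = \frac{1}{1034}$ ($V = \frac{1}{-90 + 1124} = \frac{1}{1034} \approx 0.00096712$)
$\frac{-2163 - -132}{V} + \frac{H{\left(-47 \right)}}{-424 - 375} = \left(-2163 - -132\right) \frac{1}{\frac{1}{1034}} + \frac{8 \left(-47\right) \left(1 + \left(-47\right)^{2}\right)}{-424 - 375} = \left(-2163 + 132\right) 1034 + \frac{8 \left(-47\right) \left(1 + 2209\right)}{-799} = \left(-2031\right) 1034 + 8 \left(-47\right) 2210 \left(- \frac{1}{799}\right) = -2100054 - -1040 = -2100054 + 1040 = -2099014$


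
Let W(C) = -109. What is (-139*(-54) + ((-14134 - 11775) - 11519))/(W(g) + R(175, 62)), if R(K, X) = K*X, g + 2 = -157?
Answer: -29922/10741 ≈ -2.7858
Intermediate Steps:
g = -159 (g = -2 - 157 = -159)
(-139*(-54) + ((-14134 - 11775) - 11519))/(W(g) + R(175, 62)) = (-139*(-54) + ((-14134 - 11775) - 11519))/(-109 + 175*62) = (7506 + (-25909 - 11519))/(-109 + 10850) = (7506 - 37428)/10741 = -29922*1/10741 = -29922/10741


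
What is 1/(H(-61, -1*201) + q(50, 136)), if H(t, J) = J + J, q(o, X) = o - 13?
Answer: -1/365 ≈ -0.0027397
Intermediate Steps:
q(o, X) = -13 + o
H(t, J) = 2*J
1/(H(-61, -1*201) + q(50, 136)) = 1/(2*(-1*201) + (-13 + 50)) = 1/(2*(-201) + 37) = 1/(-402 + 37) = 1/(-365) = -1/365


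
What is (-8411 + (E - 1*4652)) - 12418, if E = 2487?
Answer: -22994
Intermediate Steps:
(-8411 + (E - 1*4652)) - 12418 = (-8411 + (2487 - 1*4652)) - 12418 = (-8411 + (2487 - 4652)) - 12418 = (-8411 - 2165) - 12418 = -10576 - 12418 = -22994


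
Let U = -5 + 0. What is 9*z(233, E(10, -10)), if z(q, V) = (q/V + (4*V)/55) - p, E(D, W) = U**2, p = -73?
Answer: 208242/275 ≈ 757.24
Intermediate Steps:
U = -5
E(D, W) = 25 (E(D, W) = (-5)**2 = 25)
z(q, V) = 73 + 4*V/55 + q/V (z(q, V) = (q/V + (4*V)/55) - 1*(-73) = (q/V + (4*V)*(1/55)) + 73 = (q/V + 4*V/55) + 73 = (4*V/55 + q/V) + 73 = 73 + 4*V/55 + q/V)
9*z(233, E(10, -10)) = 9*(73 + (4/55)*25 + 233/25) = 9*(73 + 20/11 + 233*(1/25)) = 9*(73 + 20/11 + 233/25) = 9*(23138/275) = 208242/275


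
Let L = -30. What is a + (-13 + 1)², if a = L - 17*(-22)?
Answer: 488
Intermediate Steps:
a = 344 (a = -30 - 17*(-22) = -30 + 374 = 344)
a + (-13 + 1)² = 344 + (-13 + 1)² = 344 + (-12)² = 344 + 144 = 488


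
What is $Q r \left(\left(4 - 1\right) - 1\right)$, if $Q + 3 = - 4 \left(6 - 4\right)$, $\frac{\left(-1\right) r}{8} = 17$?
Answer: $2992$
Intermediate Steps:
$r = -136$ ($r = \left(-8\right) 17 = -136$)
$Q = -11$ ($Q = -3 - 4 \left(6 - 4\right) = -3 - 8 = -11$)
$Q r \left(\left(4 - 1\right) - 1\right) = \left(-11\right) \left(-136\right) \left(\left(4 - 1\right) - 1\right) = 1496 \left(3 - 1\right) = 1496 \cdot 2 = 2992$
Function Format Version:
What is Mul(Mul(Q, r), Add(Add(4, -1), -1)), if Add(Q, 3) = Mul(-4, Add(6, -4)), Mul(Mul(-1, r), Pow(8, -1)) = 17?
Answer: 2992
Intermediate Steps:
r = -136 (r = Mul(-8, 17) = -136)
Q = -11 (Q = Add(-3, Mul(-4, Add(6, -4))) = Add(-3, Mul(-4, 2)) = Add(-3, -8) = -11)
Mul(Mul(Q, r), Add(Add(4, -1), -1)) = Mul(Mul(-11, -136), Add(Add(4, -1), -1)) = Mul(1496, Add(3, -1)) = Mul(1496, 2) = 2992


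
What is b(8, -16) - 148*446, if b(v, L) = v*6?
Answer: -65960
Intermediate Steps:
b(v, L) = 6*v
b(8, -16) - 148*446 = 6*8 - 148*446 = 48 - 66008 = -65960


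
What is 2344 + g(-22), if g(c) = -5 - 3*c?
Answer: 2405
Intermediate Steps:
2344 + g(-22) = 2344 + (-5 - 3*(-22)) = 2344 + (-5 + 66) = 2344 + 61 = 2405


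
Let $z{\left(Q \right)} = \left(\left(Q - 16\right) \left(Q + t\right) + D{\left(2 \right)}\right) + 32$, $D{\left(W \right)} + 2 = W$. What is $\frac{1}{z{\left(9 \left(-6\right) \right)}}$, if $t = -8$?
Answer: $\frac{1}{4372} \approx 0.00022873$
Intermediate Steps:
$D{\left(W \right)} = -2 + W$
$z{\left(Q \right)} = 32 + \left(-16 + Q\right) \left(-8 + Q\right)$ ($z{\left(Q \right)} = \left(\left(Q - 16\right) \left(Q - 8\right) + \left(-2 + 2\right)\right) + 32 = \left(\left(-16 + Q\right) \left(-8 + Q\right) + 0\right) + 32 = \left(-16 + Q\right) \left(-8 + Q\right) + 32 = 32 + \left(-16 + Q\right) \left(-8 + Q\right)$)
$\frac{1}{z{\left(9 \left(-6\right) \right)}} = \frac{1}{160 + \left(9 \left(-6\right)\right)^{2} - 24 \cdot 9 \left(-6\right)} = \frac{1}{160 + \left(-54\right)^{2} - -1296} = \frac{1}{160 + 2916 + 1296} = \frac{1}{4372}$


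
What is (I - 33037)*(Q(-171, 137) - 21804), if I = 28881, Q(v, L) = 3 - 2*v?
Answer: 89183604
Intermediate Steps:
(I - 33037)*(Q(-171, 137) - 21804) = (28881 - 33037)*((3 - 2*(-171)) - 21804) = -4156*((3 + 342) - 21804) = -4156*(345 - 21804) = -4156*(-21459) = 89183604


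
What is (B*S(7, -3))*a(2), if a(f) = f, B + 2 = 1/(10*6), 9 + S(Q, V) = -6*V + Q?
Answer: -952/15 ≈ -63.467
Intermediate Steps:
S(Q, V) = -9 + Q - 6*V (S(Q, V) = -9 + (-6*V + Q) = -9 + (Q - 6*V) = -9 + Q - 6*V)
B = -119/60 (B = -2 + 1/(10*6) = -2 + 1/60 = -119/60 ≈ -1.9833)
(B*S(7, -3))*a(2) = -119*(-9 + 7 - 6*(-3))/60*2 = -119*(-9 + 7 + 18)/60*2 = -119/60*16*2 = -476/15*2 = -952/15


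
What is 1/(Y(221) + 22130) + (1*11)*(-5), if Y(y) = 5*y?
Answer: -1277924/23235 ≈ -55.000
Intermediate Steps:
1/(Y(221) + 22130) + (1*11)*(-5) = 1/(5*221 + 22130) + (1*11)*(-5) = 1/(1105 + 22130) + 11*(-5) = 1/23235 - 55 = -1277924/23235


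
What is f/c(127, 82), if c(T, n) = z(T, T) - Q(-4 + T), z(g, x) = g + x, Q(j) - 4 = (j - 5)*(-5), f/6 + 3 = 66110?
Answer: 66107/140 ≈ 472.19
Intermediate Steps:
f = 396642 (f = -18 + 6*66110 = -18 + 396660 = 396642)
Q(j) = 29 - 5*j (Q(j) = 4 + (j - 5)*(-5) = 4 + (-5 + j)*(-5) = 4 + (25 - 5*j) = 29 - 5*j)
c(T, n) = -49 + 7*T (c(T, n) = (T + T) - (29 - 5*(-4 + T)) = 2*T - (29 + (20 - 5*T)) = 2*T - (49 - 5*T) = 2*T + (-49 + 5*T) = -49 + 7*T)
f/c(127, 82) = 396642/(-49 + 7*127) = 396642/(-49 + 889) = 396642/840 = 396642*(1/840) = 66107/140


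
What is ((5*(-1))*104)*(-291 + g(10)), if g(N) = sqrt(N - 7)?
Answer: 151320 - 520*sqrt(3) ≈ 1.5042e+5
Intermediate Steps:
g(N) = sqrt(-7 + N)
((5*(-1))*104)*(-291 + g(10)) = ((5*(-1))*104)*(-291 + sqrt(-7 + 10)) = (-5*104)*(-291 + sqrt(3)) = -520*(-291 + sqrt(3)) = 151320 - 520*sqrt(3)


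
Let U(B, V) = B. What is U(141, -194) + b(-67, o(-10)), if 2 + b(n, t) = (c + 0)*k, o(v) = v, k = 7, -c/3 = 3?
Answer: 76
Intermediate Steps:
c = -9 (c = -3*3 = -9)
b(n, t) = -65 (b(n, t) = -2 + (-9 + 0)*7 = -2 - 9*7 = -2 - 63 = -65)
U(141, -194) + b(-67, o(-10)) = 141 - 65 = 76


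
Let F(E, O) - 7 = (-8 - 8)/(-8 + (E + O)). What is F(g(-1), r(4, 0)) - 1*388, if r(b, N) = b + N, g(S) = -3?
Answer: -2651/7 ≈ -378.71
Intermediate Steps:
r(b, N) = N + b
F(E, O) = 7 - 16/(-8 + E + O) (F(E, O) = 7 + (-8 - 8)/(-8 + (E + O)) = 7 - 16/(-8 + E + O))
F(g(-1), r(4, 0)) - 1*388 = (-72 + 7*(-3) + 7*(0 + 4))/(-8 - 3 + (0 + 4)) - 1*388 = (-72 - 21 + 7*4)/(-8 - 3 + 4) - 388 = (-72 - 21 + 28)/(-7) - 388 = -⅐*(-65) - 388 = 65/7 - 388 = -2651/7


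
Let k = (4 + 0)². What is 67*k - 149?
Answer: 923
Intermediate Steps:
k = 16 (k = 4² = 16)
67*k - 149 = 67*16 - 149 = 1072 - 149 = 923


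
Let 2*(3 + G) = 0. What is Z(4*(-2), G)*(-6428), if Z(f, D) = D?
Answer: 19284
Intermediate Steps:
G = -3 (G = -3 + (½)*0 = -3 + 0 = -3)
Z(4*(-2), G)*(-6428) = -3*(-6428) = 19284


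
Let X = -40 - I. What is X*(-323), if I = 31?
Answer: 22933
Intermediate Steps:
X = -71 (X = -40 - 1*31 = -40 - 31 = -71)
X*(-323) = -71*(-323) = 22933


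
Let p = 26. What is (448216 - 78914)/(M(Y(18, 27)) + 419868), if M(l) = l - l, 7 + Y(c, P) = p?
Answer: 184651/209934 ≈ 0.87957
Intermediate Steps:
Y(c, P) = 19 (Y(c, P) = -7 + 26 = 19)
M(l) = 0
(448216 - 78914)/(M(Y(18, 27)) + 419868) = (448216 - 78914)/(0 + 419868) = 369302/419868 = 369302*(1/419868) = 184651/209934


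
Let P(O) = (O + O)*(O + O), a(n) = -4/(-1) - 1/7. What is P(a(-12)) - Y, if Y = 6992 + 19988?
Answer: -1319104/49 ≈ -26921.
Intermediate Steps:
Y = 26980
a(n) = 27/7 (a(n) = -4*(-1) - 1*1/7 = 4 - 1/7 = 27/7)
P(O) = 4*O**2 (P(O) = (2*O)*(2*O) = 4*O**2)
P(a(-12)) - Y = 4*(27/7)**2 - 1*26980 = 4*(729/49) - 26980 = 2916/49 - 26980 = -1319104/49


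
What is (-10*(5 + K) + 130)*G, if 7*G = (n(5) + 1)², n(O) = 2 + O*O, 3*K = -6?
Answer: 11200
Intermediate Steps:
K = -2 (K = (⅓)*(-6) = -2)
n(O) = 2 + O²
G = 112 (G = ((2 + 5²) + 1)²/7 = ((2 + 25) + 1)²/7 = (27 + 1)²/7 = (⅐)*28² = (⅐)*784 = 112)
(-10*(5 + K) + 130)*G = (-10*(5 - 2) + 130)*112 = (-10*3 + 130)*112 = (-30 + 130)*112 = 100*112 = 11200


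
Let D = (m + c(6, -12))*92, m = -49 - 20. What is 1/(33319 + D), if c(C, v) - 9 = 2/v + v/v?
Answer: 3/83627 ≈ 3.5874e-5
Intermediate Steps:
c(C, v) = 10 + 2/v (c(C, v) = 9 + (2/v + v/v) = 9 + (2/v + 1) = 9 + (1 + 2/v) = 10 + 2/v)
m = -69
D = -16330/3 (D = (-69 + (10 + 2/(-12)))*92 = (-69 + (10 + 2*(-1/12)))*92 = (-69 + (10 - 1/6))*92 = (-69 + 59/6)*92 = -355/6*92 = -16330/3 ≈ -5443.3)
1/(33319 + D) = 1/(33319 - 16330/3) = 1/(83627/3) = 3/83627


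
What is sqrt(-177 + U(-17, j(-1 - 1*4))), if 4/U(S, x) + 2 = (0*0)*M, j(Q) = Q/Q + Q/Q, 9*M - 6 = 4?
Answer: I*sqrt(179) ≈ 13.379*I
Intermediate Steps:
M = 10/9 (M = 2/3 + (1/9)*4 = 2/3 + 4/9 = 10/9 ≈ 1.1111)
j(Q) = 2 (j(Q) = 1 + 1 = 2)
U(S, x) = -2 (U(S, x) = 4/(-2 + (0*0)*(10/9)) = 4/(-2 + 0*(10/9)) = 4/(-2 + 0) = 4/(-2) = 4*(-1/2) = -2)
sqrt(-177 + U(-17, j(-1 - 1*4))) = sqrt(-177 - 2) = sqrt(-179) = I*sqrt(179)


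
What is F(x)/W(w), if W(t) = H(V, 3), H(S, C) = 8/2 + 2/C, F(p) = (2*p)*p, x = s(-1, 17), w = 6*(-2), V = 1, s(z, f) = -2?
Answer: 12/7 ≈ 1.7143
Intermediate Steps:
w = -12
x = -2
F(p) = 2*p**2
H(S, C) = 4 + 2/C (H(S, C) = 8*(1/2) + 2/C = 4 + 2/C)
W(t) = 14/3 (W(t) = 4 + 2/3 = 14/3)
F(x)/W(w) = (2*(-2)**2)/(14/3) = (2*4)*(3/14) = 8*(3/14) = 12/7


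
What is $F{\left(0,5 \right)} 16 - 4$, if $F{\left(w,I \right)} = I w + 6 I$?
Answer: $476$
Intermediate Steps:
$F{\left(w,I \right)} = 6 I + I w$
$F{\left(0,5 \right)} 16 - 4 = 5 \left(6 + 0\right) 16 - 4 = 5 \cdot 6 \cdot 16 - 4 = 30 \cdot 16 - 4 = 480 - 4 = 476$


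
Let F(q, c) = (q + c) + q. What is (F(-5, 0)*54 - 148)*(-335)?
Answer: 230480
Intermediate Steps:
F(q, c) = c + 2*q (F(q, c) = (c + q) + q = c + 2*q)
(F(-5, 0)*54 - 148)*(-335) = ((0 + 2*(-5))*54 - 148)*(-335) = ((0 - 10)*54 - 148)*(-335) = (-10*54 - 148)*(-335) = (-540 - 148)*(-335) = -688*(-335) = 230480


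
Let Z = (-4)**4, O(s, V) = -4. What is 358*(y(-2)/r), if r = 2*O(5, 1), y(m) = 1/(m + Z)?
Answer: -179/1016 ≈ -0.17618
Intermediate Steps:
Z = 256
y(m) = 1/(256 + m) (y(m) = 1/(m + 256) = 1/(256 + m))
r = -8 (r = 2*(-4) = -8)
358*(y(-2)/r) = 358*(1/((256 - 2)*(-8))) = 358*(-1/8/254) = 358*((1/254)*(-1/8)) = 358*(-1/2032) = -179/1016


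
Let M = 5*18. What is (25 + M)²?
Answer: 13225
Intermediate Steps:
M = 90
(25 + M)² = (25 + 90)² = 115² = 13225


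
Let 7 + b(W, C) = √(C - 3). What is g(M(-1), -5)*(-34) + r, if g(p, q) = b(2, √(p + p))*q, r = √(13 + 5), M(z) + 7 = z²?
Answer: -1190 + 3*√2 + 170*√(-3 + 2*I*√3) ≈ -1034.5 + 331.01*I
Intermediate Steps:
b(W, C) = -7 + √(-3 + C) (b(W, C) = -7 + √(C - 3) = -7 + √(-3 + C))
M(z) = -7 + z²
r = 3*√2 (r = √18 = 3*√2 ≈ 4.2426)
g(p, q) = q*(-7 + √(-3 + √2*√p)) (g(p, q) = (-7 + √(-3 + √(p + p)))*q = (-7 + √(-3 + √(2*p)))*q = (-7 + √(-3 + √2*√p))*q = q*(-7 + √(-3 + √2*√p)))
g(M(-1), -5)*(-34) + r = -5*(-7 + √(-3 + √2*√(-7 + (-1)²)))*(-34) + 3*√2 = -5*(-7 + √(-3 + √2*√(-7 + 1)))*(-34) + 3*√2 = -5*(-7 + √(-3 + √2*√(-6)))*(-34) + 3*√2 = -5*(-7 + √(-3 + √2*(I*√6)))*(-34) + 3*√2 = -5*(-7 + √(-3 + 2*I*√3))*(-34) + 3*√2 = (35 - 5*√(-3 + 2*I*√3))*(-34) + 3*√2 = (-1190 + 170*√(-3 + 2*I*√3)) + 3*√2 = -1190 + 3*√2 + 170*√(-3 + 2*I*√3)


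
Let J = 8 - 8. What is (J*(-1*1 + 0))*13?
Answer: 0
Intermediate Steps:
J = 0
(J*(-1*1 + 0))*13 = (0*(-1*1 + 0))*13 = (0*(-1 + 0))*13 = (0*(-1))*13 = 0*13 = 0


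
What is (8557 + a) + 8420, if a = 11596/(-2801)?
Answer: 47540981/2801 ≈ 16973.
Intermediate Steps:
a = -11596/2801 (a = 11596*(-1/2801) = -11596/2801 ≈ -4.1400)
(8557 + a) + 8420 = (8557 - 11596/2801) + 8420 = 23956561/2801 + 8420 = 47540981/2801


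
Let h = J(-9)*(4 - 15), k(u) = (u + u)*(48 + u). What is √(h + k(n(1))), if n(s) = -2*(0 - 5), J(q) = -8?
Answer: 4*√78 ≈ 35.327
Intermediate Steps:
n(s) = 10 (n(s) = -2*(-5) = 10)
k(u) = 2*u*(48 + u) (k(u) = (2*u)*(48 + u) = 2*u*(48 + u))
h = 88 (h = -8*(4 - 15) = -8*(-11) = 88)
√(h + k(n(1))) = √(88 + 2*10*(48 + 10)) = √(88 + 2*10*58) = √(88 + 1160) = √1248 = 4*√78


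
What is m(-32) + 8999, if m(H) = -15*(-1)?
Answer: 9014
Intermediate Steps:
m(H) = 15
m(-32) + 8999 = 15 + 8999 = 9014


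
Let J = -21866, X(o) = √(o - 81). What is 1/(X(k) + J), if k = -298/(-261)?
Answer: -5707026/124789851359 - 3*I*√604447/124789851359 ≈ -4.5733e-5 - 1.8691e-8*I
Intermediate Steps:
k = 298/261 (k = -298*(-1/261) = 298/261 ≈ 1.1418)
X(o) = √(-81 + o)
1/(X(k) + J) = 1/(√(-81 + 298/261) - 21866) = 1/(√(-20843/261) - 21866) = 1/(I*√604447/87 - 21866) = 1/(-21866 + I*√604447/87)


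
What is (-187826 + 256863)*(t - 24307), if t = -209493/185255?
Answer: -310887610184786/185255 ≈ -1.6782e+9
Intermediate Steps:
t = -209493/185255 (t = -209493*1/185255 = -209493/185255 ≈ -1.1308)
(-187826 + 256863)*(t - 24307) = (-187826 + 256863)*(-209493/185255 - 24307) = 69037*(-4503202778/185255) = -310887610184786/185255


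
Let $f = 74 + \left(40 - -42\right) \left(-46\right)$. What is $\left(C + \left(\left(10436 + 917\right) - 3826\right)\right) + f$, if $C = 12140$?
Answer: $15969$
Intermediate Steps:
$f = -3698$ ($f = 74 + \left(40 + 42\right) \left(-46\right) = 74 + 82 \left(-46\right) = 74 - 3772 = -3698$)
$\left(C + \left(\left(10436 + 917\right) - 3826\right)\right) + f = \left(12140 + \left(\left(10436 + 917\right) - 3826\right)\right) - 3698 = \left(12140 + \left(11353 - 3826\right)\right) - 3698 = \left(12140 + 7527\right) - 3698 = 19667 - 3698 = 15969$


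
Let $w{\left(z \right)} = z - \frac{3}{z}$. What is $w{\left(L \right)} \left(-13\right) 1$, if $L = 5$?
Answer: $- \frac{286}{5} \approx -57.2$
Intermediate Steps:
$w{\left(L \right)} \left(-13\right) 1 = \left(5 - \frac{3}{5}\right) \left(-13\right) 1 = \frac{22}{5} \left(-13\right) 1 = \left(- \frac{286}{5}\right) 1 = - \frac{286}{5}$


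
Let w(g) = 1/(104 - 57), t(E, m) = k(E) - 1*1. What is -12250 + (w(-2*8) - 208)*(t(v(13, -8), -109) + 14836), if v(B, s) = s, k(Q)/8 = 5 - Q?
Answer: -146604475/47 ≈ -3.1192e+6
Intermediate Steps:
k(Q) = 40 - 8*Q (k(Q) = 8*(5 - Q) = 40 - 8*Q)
t(E, m) = 39 - 8*E (t(E, m) = (40 - 8*E) - 1*1 = (40 - 8*E) - 1 = 39 - 8*E)
w(g) = 1/47
-12250 + (w(-2*8) - 208)*(t(v(13, -8), -109) + 14836) = -12250 + (1/47 - 208)*((39 - 8*(-8)) + 14836) = -12250 - 9775*((39 + 64) + 14836)/47 = -12250 - 9775*(103 + 14836)/47 = -12250 - 9775/47*14939 = -12250 - 146028725/47 = -146604475/47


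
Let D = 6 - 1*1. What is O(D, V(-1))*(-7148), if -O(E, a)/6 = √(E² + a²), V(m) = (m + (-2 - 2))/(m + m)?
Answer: 107220*√5 ≈ 2.3975e+5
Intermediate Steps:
V(m) = (-4 + m)/(2*m) (V(m) = (m - 4)/((2*m)) = (-4 + m)*(1/(2*m)) = (-4 + m)/(2*m))
D = 5 (D = 6 - 1 = 5)
O(E, a) = -6*√(E² + a²)
O(D, V(-1))*(-7148) = -6*√(5² + ((½)*(-4 - 1)/(-1))²)*(-7148) = -6*√(25 + ((½)*(-1)*(-5))²)*(-7148) = -6*√(25 + (5/2)²)*(-7148) = -6*√(25 + 25/4)*(-7148) = -15*√5*(-7148) = 107220*√5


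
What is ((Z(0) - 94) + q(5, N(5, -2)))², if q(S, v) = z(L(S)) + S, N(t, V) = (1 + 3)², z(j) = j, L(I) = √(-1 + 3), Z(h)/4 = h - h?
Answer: (-89 + √2)² ≈ 7671.3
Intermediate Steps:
Z(h) = 0 (Z(h) = 4*(h - h) = 4*0 = 0)
L(I) = √2
N(t, V) = 16 (N(t, V) = 4² = 16)
q(S, v) = S + √2 (q(S, v) = √2 + S = S + √2)
((Z(0) - 94) + q(5, N(5, -2)))² = ((0 - 94) + (5 + √2))² = (-94 + (5 + √2))² = (-89 + √2)²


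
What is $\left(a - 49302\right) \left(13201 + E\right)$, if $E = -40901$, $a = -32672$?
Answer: $2270679800$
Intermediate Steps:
$\left(a - 49302\right) \left(13201 + E\right) = \left(-32672 - 49302\right) \left(13201 - 40901\right) = \left(-81974\right) \left(-27700\right) = 2270679800$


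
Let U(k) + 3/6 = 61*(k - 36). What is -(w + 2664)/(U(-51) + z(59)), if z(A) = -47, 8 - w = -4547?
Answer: 14438/10709 ≈ 1.3482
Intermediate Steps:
w = 4555 (w = 8 - 1*(-4547) = 8 + 4547 = 4555)
U(k) = -4393/2 + 61*k (U(k) = -½ + 61*(k - 36) = -½ + 61*(-36 + k) = -½ + (-2196 + 61*k) = -4393/2 + 61*k)
-(w + 2664)/(U(-51) + z(59)) = -(4555 + 2664)/((-4393/2 + 61*(-51)) - 47) = -7219/((-4393/2 - 3111) - 47) = -7219/(-10615/2 - 47) = -7219/(-10709/2) = -7219*(-2)/10709 = -1*(-14438/10709) = 14438/10709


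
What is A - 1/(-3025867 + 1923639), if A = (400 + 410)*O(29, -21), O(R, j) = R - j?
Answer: 44640234001/1102228 ≈ 40500.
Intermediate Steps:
A = 40500 (A = (400 + 410)*(29 - 1*(-21)) = 810*(29 + 21) = 810*50 = 40500)
A - 1/(-3025867 + 1923639) = 40500 - 1/(-3025867 + 1923639) = 40500 - 1/(-1102228) = 40500 - 1*(-1/1102228) = 40500 + 1/1102228 = 44640234001/1102228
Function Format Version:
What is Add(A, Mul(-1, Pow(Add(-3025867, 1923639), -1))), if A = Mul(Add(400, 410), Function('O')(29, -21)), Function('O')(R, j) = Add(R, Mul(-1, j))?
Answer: Rational(44640234001, 1102228) ≈ 40500.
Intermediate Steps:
A = 40500 (A = Mul(Add(400, 410), Add(29, Mul(-1, -21))) = Mul(810, Add(29, 21)) = Mul(810, 50) = 40500)
Add(A, Mul(-1, Pow(Add(-3025867, 1923639), -1))) = Add(40500, Mul(-1, Pow(Add(-3025867, 1923639), -1))) = Add(40500, Mul(-1, Pow(-1102228, -1))) = Add(40500, Mul(-1, Rational(-1, 1102228))) = Add(40500, Rational(1, 1102228)) = Rational(44640234001, 1102228)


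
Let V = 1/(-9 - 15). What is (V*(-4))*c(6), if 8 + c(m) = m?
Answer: -1/3 ≈ -0.33333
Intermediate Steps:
V = -1/24 (V = 1/(-24) = -1/24 ≈ -0.041667)
c(m) = -8 + m
(V*(-4))*c(6) = (-1/24*(-4))*(-8 + 6) = (1/6)*(-2) = -1/3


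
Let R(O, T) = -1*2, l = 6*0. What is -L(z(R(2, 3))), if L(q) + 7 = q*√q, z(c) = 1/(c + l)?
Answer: 7 + I*√2/4 ≈ 7.0 + 0.35355*I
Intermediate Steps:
l = 0
R(O, T) = -2
z(c) = 1/c (z(c) = 1/(c + 0) = 1/c)
L(q) = -7 + q^(3/2) (L(q) = -7 + q*√q = -7 + q^(3/2))
-L(z(R(2, 3))) = -(-7 + (1/(-2))^(3/2)) = -(-7 + (-½)^(3/2)) = -(-7 - I*√2/4) = 7 + I*√2/4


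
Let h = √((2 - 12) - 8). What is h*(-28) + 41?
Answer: 41 - 84*I*√2 ≈ 41.0 - 118.79*I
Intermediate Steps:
h = 3*I*√2 (h = √(-10 - 8) = √(-18) = 3*I*√2 ≈ 4.2426*I)
h*(-28) + 41 = (3*I*√2)*(-28) + 41 = -84*I*√2 + 41 = 41 - 84*I*√2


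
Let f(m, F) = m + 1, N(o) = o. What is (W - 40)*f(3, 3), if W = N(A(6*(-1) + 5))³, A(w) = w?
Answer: -164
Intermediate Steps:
f(m, F) = 1 + m
W = -1 (W = (6*(-1) + 5)³ = (-6 + 5)³ = (-1)³ = -1)
(W - 40)*f(3, 3) = (-1 - 40)*(1 + 3) = -41*4 = -164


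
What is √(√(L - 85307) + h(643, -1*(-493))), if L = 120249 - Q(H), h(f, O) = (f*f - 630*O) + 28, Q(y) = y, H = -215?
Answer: √(102887 + √35157) ≈ 321.05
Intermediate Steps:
h(f, O) = 28 + f² - 630*O (h(f, O) = (f² - 630*O) + 28 = 28 + f² - 630*O)
L = 120464 (L = 120249 - 1*(-215) = 120249 + 215 = 120464)
√(√(L - 85307) + h(643, -1*(-493))) = √(√(120464 - 85307) + (28 + 643² - (-630)*(-493))) = √(√35157 + (28 + 413449 - 630*493)) = √(√35157 + (28 + 413449 - 310590)) = √(√35157 + 102887) = √(102887 + √35157)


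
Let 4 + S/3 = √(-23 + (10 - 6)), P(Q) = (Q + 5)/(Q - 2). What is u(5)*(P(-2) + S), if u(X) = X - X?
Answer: 0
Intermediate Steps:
u(X) = 0
P(Q) = (5 + Q)/(-2 + Q)
S = -12 + 3*I*√19 (S = -12 + 3*√(-23 + (10 - 6)) = -12 + 3*√(-23 + 4) = -12 + 3*√(-19) = -12 + 3*(I*√19) = -12 + 3*I*√19 ≈ -12.0 + 13.077*I)
u(5)*(P(-2) + S) = 0*((5 - 2)/(-2 - 2) + (-12 + 3*I*√19)) = 0*(3/(-4) + (-12 + 3*I*√19)) = 0*(-¼*3 + (-12 + 3*I*√19)) = 0*(-¾ + (-12 + 3*I*√19)) = 0*(-51/4 + 3*I*√19) = 0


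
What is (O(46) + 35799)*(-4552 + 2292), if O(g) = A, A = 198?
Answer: -81353220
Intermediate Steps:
O(g) = 198
(O(46) + 35799)*(-4552 + 2292) = (198 + 35799)*(-4552 + 2292) = 35997*(-2260) = -81353220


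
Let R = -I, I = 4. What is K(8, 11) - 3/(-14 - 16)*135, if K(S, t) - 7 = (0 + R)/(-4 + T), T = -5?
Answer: 377/18 ≈ 20.944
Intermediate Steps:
R = -4 (R = -1*4 = -4)
K(S, t) = 67/9 (K(S, t) = 7 + (0 - 4)/(-4 - 5) = 7 - 4/(-9) = 7 - 4*(-⅑) = 7 + 4/9 = 67/9)
K(8, 11) - 3/(-14 - 16)*135 = 67/9 - 3/(-14 - 16)*135 = 67/9 - 3/(-30)*135 = 67/9 - 3*(-1/30)*135 = 67/9 + (⅒)*135 = 67/9 + 27/2 = 377/18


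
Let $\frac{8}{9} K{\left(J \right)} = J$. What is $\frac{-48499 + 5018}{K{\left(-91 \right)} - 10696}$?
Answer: $\frac{347848}{86387} \approx 4.0266$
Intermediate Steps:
$K{\left(J \right)} = \frac{9 J}{8}$
$\frac{-48499 + 5018}{K{\left(-91 \right)} - 10696} = \frac{-48499 + 5018}{\frac{9}{8} \left(-91\right) - 10696} = - \frac{43481}{- \frac{819}{8} + \left(-14167 + 3471\right)} = - \frac{43481}{- \frac{819}{8} - 10696} = - \frac{43481}{- \frac{86387}{8}} = \left(-43481\right) \left(- \frac{8}{86387}\right) = \frac{347848}{86387}$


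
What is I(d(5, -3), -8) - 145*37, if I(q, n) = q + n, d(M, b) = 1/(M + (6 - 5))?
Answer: -32237/6 ≈ -5372.8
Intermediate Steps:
d(M, b) = 1/(1 + M) (d(M, b) = 1/(M + 1) = 1/(1 + M))
I(q, n) = n + q
I(d(5, -3), -8) - 145*37 = (-8 + 1/(1 + 5)) - 145*37 = (-8 + 1/6) - 5365 = (-8 + ⅙) - 5365 = -47/6 - 5365 = -32237/6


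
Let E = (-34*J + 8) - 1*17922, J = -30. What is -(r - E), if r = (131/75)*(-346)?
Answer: -1221724/75 ≈ -16290.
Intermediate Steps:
r = -45326/75 (r = (131*(1/75))*(-346) = (131/75)*(-346) = -45326/75 ≈ -604.35)
E = -16894 (E = (-34*(-30) + 8) - 1*17922 = (1020 + 8) - 17922 = 1028 - 17922 = -16894)
-(r - E) = -(-45326/75 - 1*(-16894)) = -(-45326/75 + 16894) = -1*1221724/75 = -1221724/75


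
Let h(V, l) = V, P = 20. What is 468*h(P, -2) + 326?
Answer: 9686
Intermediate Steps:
468*h(P, -2) + 326 = 468*20 + 326 = 9360 + 326 = 9686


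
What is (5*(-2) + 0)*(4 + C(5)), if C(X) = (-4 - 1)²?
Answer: -290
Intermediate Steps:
C(X) = 25 (C(X) = (-5)² = 25)
(5*(-2) + 0)*(4 + C(5)) = (5*(-2) + 0)*(4 + 25) = (-10 + 0)*29 = -10*29 = -290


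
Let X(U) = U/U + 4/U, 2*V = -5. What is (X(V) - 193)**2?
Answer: 937024/25 ≈ 37481.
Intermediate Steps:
V = -5/2 (V = (1/2)*(-5) = -5/2 ≈ -2.5000)
X(U) = 1 + 4/U
(X(V) - 193)**2 = ((4 - 5/2)/(-5/2) - 193)**2 = (-2/5*3/2 - 193)**2 = (-3/5 - 193)**2 = (-968/5)**2 = 937024/25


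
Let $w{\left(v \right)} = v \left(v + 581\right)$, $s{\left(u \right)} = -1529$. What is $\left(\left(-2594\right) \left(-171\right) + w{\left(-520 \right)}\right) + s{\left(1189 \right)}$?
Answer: $410325$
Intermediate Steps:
$w{\left(v \right)} = v \left(581 + v\right)$
$\left(\left(-2594\right) \left(-171\right) + w{\left(-520 \right)}\right) + s{\left(1189 \right)} = \left(\left(-2594\right) \left(-171\right) - 520 \left(581 - 520\right)\right) - 1529 = \left(443574 - 31720\right) - 1529 = 411854 - 1529 = 410325$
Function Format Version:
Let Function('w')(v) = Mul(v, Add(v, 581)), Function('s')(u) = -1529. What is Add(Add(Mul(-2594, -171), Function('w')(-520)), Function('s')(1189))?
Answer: 410325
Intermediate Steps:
Function('w')(v) = Mul(v, Add(581, v))
Add(Add(Mul(-2594, -171), Function('w')(-520)), Function('s')(1189)) = Add(Add(Mul(-2594, -171), Mul(-520, Add(581, -520))), -1529) = Add(Add(443574, Mul(-520, 61)), -1529) = Add(Add(443574, -31720), -1529) = Add(411854, -1529) = 410325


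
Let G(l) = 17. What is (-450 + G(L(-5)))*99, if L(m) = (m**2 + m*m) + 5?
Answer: -42867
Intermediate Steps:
L(m) = 5 + 2*m**2 (L(m) = (m**2 + m**2) + 5 = 2*m**2 + 5 = 5 + 2*m**2)
(-450 + G(L(-5)))*99 = (-450 + 17)*99 = -433*99 = -42867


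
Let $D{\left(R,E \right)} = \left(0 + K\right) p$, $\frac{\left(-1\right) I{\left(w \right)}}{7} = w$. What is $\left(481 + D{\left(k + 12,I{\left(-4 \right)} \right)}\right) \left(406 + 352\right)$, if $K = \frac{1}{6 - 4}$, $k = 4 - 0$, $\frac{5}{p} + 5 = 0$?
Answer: $364219$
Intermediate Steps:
$p = -1$ ($p = \frac{5}{-5 + 0} = \frac{5}{-5} = 5 \left(- \frac{1}{5}\right) = -1$)
$I{\left(w \right)} = - 7 w$
$k = 4$ ($k = 4 + 0 = 4$)
$K = \frac{1}{2} \approx 0.5$
$D{\left(R,E \right)} = - \frac{1}{2}$ ($D{\left(R,E \right)} = \left(0 + \frac{1}{2}\right) \left(-1\right) = \frac{1}{2} \left(-1\right) = - \frac{1}{2}$)
$\left(481 + D{\left(k + 12,I{\left(-4 \right)} \right)}\right) \left(406 + 352\right) = \left(481 - \frac{1}{2}\right) \left(406 + 352\right) = \frac{961}{2} \cdot 758 = 364219$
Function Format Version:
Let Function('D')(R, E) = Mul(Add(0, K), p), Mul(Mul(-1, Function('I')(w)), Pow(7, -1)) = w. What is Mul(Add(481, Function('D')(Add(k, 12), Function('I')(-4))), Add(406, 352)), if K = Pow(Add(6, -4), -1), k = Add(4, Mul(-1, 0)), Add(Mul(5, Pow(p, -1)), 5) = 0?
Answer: 364219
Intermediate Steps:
p = -1 (p = Mul(5, Pow(Add(-5, 0), -1)) = Mul(5, Pow(-5, -1)) = Mul(5, Rational(-1, 5)) = -1)
Function('I')(w) = Mul(-7, w)
k = 4 (k = Add(4, 0) = 4)
K = Rational(1, 2) (K = Pow(2, -1) = Rational(1, 2) ≈ 0.50000)
Function('D')(R, E) = Rational(-1, 2) (Function('D')(R, E) = Mul(Add(0, Rational(1, 2)), -1) = Mul(Rational(1, 2), -1) = Rational(-1, 2))
Mul(Add(481, Function('D')(Add(k, 12), Function('I')(-4))), Add(406, 352)) = Mul(Add(481, Rational(-1, 2)), Add(406, 352)) = Mul(Rational(961, 2), 758) = 364219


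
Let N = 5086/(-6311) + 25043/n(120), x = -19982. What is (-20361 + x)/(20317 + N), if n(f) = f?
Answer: -30552560760/15543906493 ≈ -1.9656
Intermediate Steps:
N = 157436053/757320 (N = 5086/(-6311) + 25043/120 = 5086*(-1/6311) + 25043*(1/120) = -5086/6311 + 25043/120 = 157436053/757320 ≈ 207.89)
(-20361 + x)/(20317 + N) = (-20361 - 19982)/(20317 + 157436053/757320) = -40343/15543906493/757320 = -40343*757320/15543906493 = -30552560760/15543906493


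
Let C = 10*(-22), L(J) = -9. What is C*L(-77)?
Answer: 1980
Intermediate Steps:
C = -220
C*L(-77) = -220*(-9) = 1980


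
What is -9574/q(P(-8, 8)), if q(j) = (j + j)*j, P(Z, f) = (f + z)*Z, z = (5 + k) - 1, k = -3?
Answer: -4787/5184 ≈ -0.92342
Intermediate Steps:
z = 1 (z = (5 - 3) - 1 = 2 - 1 = 1)
P(Z, f) = Z*(1 + f) (P(Z, f) = (f + 1)*Z = (1 + f)*Z = Z*(1 + f))
q(j) = 2*j² (q(j) = (2*j)*j = 2*j²)
-9574/q(P(-8, 8)) = -9574*1/(128*(1 + 8)²) = -9574/(2*(-8*9)²) = -9574/(2*(-72)²) = -9574/(2*5184) = -9574/10368 = -9574*1/10368 = -4787/5184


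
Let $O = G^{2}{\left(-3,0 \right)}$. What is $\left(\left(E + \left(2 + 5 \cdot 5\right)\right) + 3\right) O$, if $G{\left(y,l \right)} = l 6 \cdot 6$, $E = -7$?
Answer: $0$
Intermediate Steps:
$G{\left(y,l \right)} = 36 l$ ($G{\left(y,l \right)} = 6 l 6 = 36 l$)
$O = 0$ ($O = \left(36 \cdot 0\right)^{2} = 0^{2} = 0$)
$\left(\left(E + \left(2 + 5 \cdot 5\right)\right) + 3\right) O = \left(\left(-7 + \left(2 + 5 \cdot 5\right)\right) + 3\right) 0 = \left(\left(-7 + \left(2 + 25\right)\right) + 3\right) 0 = \left(\left(-7 + 27\right) + 3\right) 0 = \left(20 + 3\right) 0 = 23 \cdot 0 = 0$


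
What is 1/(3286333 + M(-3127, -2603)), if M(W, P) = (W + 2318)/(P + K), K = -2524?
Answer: 5127/16849030100 ≈ 3.0429e-7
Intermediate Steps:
M(W, P) = (2318 + W)/(-2524 + P) (M(W, P) = (W + 2318)/(P - 2524) = (2318 + W)/(-2524 + P))
1/(3286333 + M(-3127, -2603)) = 1/(3286333 + (2318 - 3127)/(-2524 - 2603)) = 1/(3286333 - 809/(-5127)) = 1/(3286333 - 1/5127*(-809)) = 1/(3286333 + 809/5127) = 1/(16849030100/5127) = 5127/16849030100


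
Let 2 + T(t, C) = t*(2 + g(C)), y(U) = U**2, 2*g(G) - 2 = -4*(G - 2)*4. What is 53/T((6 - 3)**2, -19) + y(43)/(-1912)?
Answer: -51709/55448 ≈ -0.93257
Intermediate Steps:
g(G) = 17 - 8*G (g(G) = 1 + (-4*(G - 2)*4)/2 = 1 + (-4*(-2 + G)*4)/2 = 1 + ((8 - 4*G)*4)/2 = 1 + (32 - 16*G)/2 = 1 + (16 - 8*G) = 17 - 8*G)
T(t, C) = -2 + t*(19 - 8*C) (T(t, C) = -2 + t*(2 + (17 - 8*C)) = -2 + t*(19 - 8*C))
53/T((6 - 3)**2, -19) + y(43)/(-1912) = 53/(-2 + 19*(6 - 3)**2 - 8*(-19)*(6 - 3)**2) + 43**2/(-1912) = 53/(-2 + 19*3**2 - 8*(-19)*3**2) + 1849*(-1/1912) = 53/(-2 + 19*9 - 8*(-19)*9) - 1849/1912 = 53/(-2 + 171 + 1368) - 1849/1912 = 53/1537 - 1849/1912 = 53*(1/1537) - 1849/1912 = 1/29 - 1849/1912 = -51709/55448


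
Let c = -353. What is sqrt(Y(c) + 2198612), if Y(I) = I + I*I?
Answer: 2*sqrt(580717) ≈ 1524.1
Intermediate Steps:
Y(I) = I + I**2
sqrt(Y(c) + 2198612) = sqrt(-353*(1 - 353) + 2198612) = sqrt(-353*(-352) + 2198612) = sqrt(124256 + 2198612) = sqrt(2322868) = 2*sqrt(580717)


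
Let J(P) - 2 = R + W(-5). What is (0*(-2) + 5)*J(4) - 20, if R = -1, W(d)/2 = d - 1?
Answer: -75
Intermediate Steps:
W(d) = -2 + 2*d (W(d) = 2*(d - 1) = 2*(-1 + d) = -2 + 2*d)
J(P) = -11 (J(P) = 2 + (-1 + (-2 + 2*(-5))) = 2 + (-1 + (-2 - 10)) = 2 + (-1 - 12) = 2 - 13 = -11)
(0*(-2) + 5)*J(4) - 20 = (0*(-2) + 5)*(-11) - 20 = (0 + 5)*(-11) - 20 = 5*(-11) - 20 = -55 - 20 = -75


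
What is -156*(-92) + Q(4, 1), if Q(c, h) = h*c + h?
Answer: 14357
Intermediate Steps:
Q(c, h) = h + c*h (Q(c, h) = c*h + h = h + c*h)
-156*(-92) + Q(4, 1) = -156*(-92) + 1*(1 + 4) = 14352 + 1*5 = 14352 + 5 = 14357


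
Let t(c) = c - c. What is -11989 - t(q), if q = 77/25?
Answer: -11989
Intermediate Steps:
q = 77/25 (q = 77*(1/25) = 77/25 ≈ 3.0800)
t(c) = 0
-11989 - t(q) = -11989 - 1*0 = -11989 + 0 = -11989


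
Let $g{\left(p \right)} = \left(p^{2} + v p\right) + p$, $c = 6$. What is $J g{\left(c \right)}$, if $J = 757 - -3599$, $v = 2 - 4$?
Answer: $130680$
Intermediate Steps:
$v = -2$
$g{\left(p \right)} = p^{2} - p$ ($g{\left(p \right)} = \left(p^{2} - 2 p\right) + p = p^{2} - p$)
$J = 4356$ ($J = 757 + 3599 = 4356$)
$J g{\left(c \right)} = 4356 \cdot 6 \left(-1 + 6\right) = 4356 \cdot 6 \cdot 5 = 4356 \cdot 30 = 130680$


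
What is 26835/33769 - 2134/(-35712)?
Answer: 515197283/602979264 ≈ 0.85442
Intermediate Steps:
26835/33769 - 2134/(-35712) = 26835*(1/33769) - 2134*(-1/35712) = 26835/33769 + 1067/17856 = 515197283/602979264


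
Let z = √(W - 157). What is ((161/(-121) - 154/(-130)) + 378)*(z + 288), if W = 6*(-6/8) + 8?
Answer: 855884736/7865 + 1485911*I*√614/7865 ≈ 1.0882e+5 + 4681.4*I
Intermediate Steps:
W = 7/2 (W = 6*(-6*⅛) + 8 = 6*(-¾) + 8 = -9/2 + 8 = 7/2 ≈ 3.5000)
z = I*√614/2 (z = √(7/2 - 157) = √(-307/2) = I*√614/2 ≈ 12.39*I)
((161/(-121) - 154/(-130)) + 378)*(z + 288) = ((161/(-121) - 154/(-130)) + 378)*(I*√614/2 + 288) = ((161*(-1/121) - 154*(-1/130)) + 378)*(288 + I*√614/2) = ((-161/121 + 77/65) + 378)*(288 + I*√614/2) = (-1148/7865 + 378)*(288 + I*√614/2) = 2971822*(288 + I*√614/2)/7865 = 855884736/7865 + 1485911*I*√614/7865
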